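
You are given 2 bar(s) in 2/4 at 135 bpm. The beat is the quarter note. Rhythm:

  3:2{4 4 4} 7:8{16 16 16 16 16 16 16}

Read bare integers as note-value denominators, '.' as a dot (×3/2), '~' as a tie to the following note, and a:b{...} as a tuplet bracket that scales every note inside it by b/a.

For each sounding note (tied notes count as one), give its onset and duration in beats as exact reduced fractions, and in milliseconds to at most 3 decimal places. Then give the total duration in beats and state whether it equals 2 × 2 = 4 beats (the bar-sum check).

1) 0.0ms=0b +296.296ms=2/3b
2) 296.296ms=2/3b +296.296ms=2/3b
3) 592.593ms=4/3b +296.296ms=2/3b
4) 888.889ms=2b +126.984ms=2/7b
5) 1015.873ms=16/7b +126.984ms=2/7b
6) 1142.857ms=18/7b +126.984ms=2/7b
7) 1269.841ms=20/7b +126.984ms=2/7b
8) 1396.825ms=22/7b +126.984ms=2/7b
9) 1523.81ms=24/7b +126.984ms=2/7b
10) 1650.794ms=26/7b +126.984ms=2/7b
Σ=4b of 4 (135bpm 2/4) — PASS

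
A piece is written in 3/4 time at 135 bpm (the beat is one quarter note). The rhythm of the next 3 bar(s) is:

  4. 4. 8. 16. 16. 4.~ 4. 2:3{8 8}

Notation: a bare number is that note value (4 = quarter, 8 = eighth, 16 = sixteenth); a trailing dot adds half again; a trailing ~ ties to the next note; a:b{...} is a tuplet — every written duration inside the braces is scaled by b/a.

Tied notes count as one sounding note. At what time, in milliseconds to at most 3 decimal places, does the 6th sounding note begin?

note 6 onset = 9/2b = 2000.0ms

1. 0.0ms @ 0 + 666.667ms (3/2)
2. 666.667ms @ 3/2 + 666.667ms (3/2)
3. 1333.333ms @ 3 + 333.333ms (3/4)
4. 1666.667ms @ 15/4 + 166.667ms (3/8)
5. 1833.333ms @ 33/8 + 166.667ms (3/8)
6. 2000.0ms @ 9/2 + 1333.333ms (3)
7. 3333.333ms @ 15/2 + 333.333ms (3/4)
8. 3666.667ms @ 33/4 + 333.333ms (3/4)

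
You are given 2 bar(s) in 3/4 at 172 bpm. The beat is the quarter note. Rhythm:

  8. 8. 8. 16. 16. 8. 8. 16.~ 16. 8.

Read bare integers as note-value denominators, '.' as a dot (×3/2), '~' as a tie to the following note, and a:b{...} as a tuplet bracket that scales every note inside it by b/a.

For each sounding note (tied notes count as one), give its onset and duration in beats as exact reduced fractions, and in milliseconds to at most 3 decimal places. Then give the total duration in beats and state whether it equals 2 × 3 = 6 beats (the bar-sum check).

1) 0.0ms=0b +261.628ms=3/4b
2) 261.628ms=3/4b +261.628ms=3/4b
3) 523.256ms=3/2b +261.628ms=3/4b
4) 784.884ms=9/4b +130.814ms=3/8b
5) 915.698ms=21/8b +130.814ms=3/8b
6) 1046.512ms=3b +261.628ms=3/4b
7) 1308.14ms=15/4b +261.628ms=3/4b
8) 1569.767ms=9/2b +261.628ms=3/4b
9) 1831.395ms=21/4b +261.628ms=3/4b
Σ=6b of 6 (172bpm 3/4) — PASS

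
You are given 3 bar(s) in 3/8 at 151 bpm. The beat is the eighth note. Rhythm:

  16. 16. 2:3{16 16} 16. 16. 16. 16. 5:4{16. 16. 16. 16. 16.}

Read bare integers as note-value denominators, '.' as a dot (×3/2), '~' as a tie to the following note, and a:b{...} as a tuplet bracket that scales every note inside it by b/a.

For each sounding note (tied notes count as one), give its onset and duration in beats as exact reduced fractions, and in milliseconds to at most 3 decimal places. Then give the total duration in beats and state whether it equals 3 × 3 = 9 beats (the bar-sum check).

1) 0.0ms=0b +298.013ms=3/4b
2) 298.013ms=3/4b +298.013ms=3/4b
3) 596.026ms=3/2b +298.013ms=3/4b
4) 894.04ms=9/4b +298.013ms=3/4b
5) 1192.053ms=3b +298.013ms=3/4b
6) 1490.066ms=15/4b +298.013ms=3/4b
7) 1788.079ms=9/2b +298.013ms=3/4b
8) 2086.093ms=21/4b +298.013ms=3/4b
9) 2384.106ms=6b +238.411ms=3/5b
10) 2622.517ms=33/5b +238.411ms=3/5b
11) 2860.927ms=36/5b +238.411ms=3/5b
12) 3099.338ms=39/5b +238.411ms=3/5b
13) 3337.748ms=42/5b +238.411ms=3/5b
Σ=9b of 9 (151bpm 3/8) — PASS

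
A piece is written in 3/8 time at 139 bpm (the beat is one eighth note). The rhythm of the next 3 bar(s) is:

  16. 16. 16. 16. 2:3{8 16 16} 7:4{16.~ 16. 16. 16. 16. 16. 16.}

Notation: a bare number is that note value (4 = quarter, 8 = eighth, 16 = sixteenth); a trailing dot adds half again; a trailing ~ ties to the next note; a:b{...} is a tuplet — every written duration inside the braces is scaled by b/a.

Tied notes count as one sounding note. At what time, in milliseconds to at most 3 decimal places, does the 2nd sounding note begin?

note 2 onset = 3/4b = 323.741ms

1. 0.0ms @ 0 + 323.741ms (3/4)
2. 323.741ms @ 3/4 + 323.741ms (3/4)
3. 647.482ms @ 3/2 + 323.741ms (3/4)
4. 971.223ms @ 9/4 + 323.741ms (3/4)
5. 1294.964ms @ 3 + 647.482ms (3/2)
6. 1942.446ms @ 9/2 + 323.741ms (3/4)
7. 2266.187ms @ 21/4 + 323.741ms (3/4)
8. 2589.928ms @ 6 + 369.99ms (6/7)
9. 2959.918ms @ 48/7 + 184.995ms (3/7)
10. 3144.913ms @ 51/7 + 184.995ms (3/7)
11. 3329.908ms @ 54/7 + 184.995ms (3/7)
12. 3514.902ms @ 57/7 + 184.995ms (3/7)
13. 3699.897ms @ 60/7 + 184.995ms (3/7)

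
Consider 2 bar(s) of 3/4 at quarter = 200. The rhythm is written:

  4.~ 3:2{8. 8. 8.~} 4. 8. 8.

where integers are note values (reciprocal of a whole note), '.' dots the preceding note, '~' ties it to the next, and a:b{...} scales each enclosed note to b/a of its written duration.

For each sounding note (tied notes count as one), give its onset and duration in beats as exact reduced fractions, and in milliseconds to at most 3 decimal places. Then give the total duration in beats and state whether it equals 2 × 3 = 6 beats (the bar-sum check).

1) 0.0ms=0b +600.0ms=2b
2) 600.0ms=2b +150.0ms=1/2b
3) 750.0ms=5/2b +600.0ms=2b
4) 1350.0ms=9/2b +225.0ms=3/4b
5) 1575.0ms=21/4b +225.0ms=3/4b
Σ=6b of 6 (200bpm 3/4) — PASS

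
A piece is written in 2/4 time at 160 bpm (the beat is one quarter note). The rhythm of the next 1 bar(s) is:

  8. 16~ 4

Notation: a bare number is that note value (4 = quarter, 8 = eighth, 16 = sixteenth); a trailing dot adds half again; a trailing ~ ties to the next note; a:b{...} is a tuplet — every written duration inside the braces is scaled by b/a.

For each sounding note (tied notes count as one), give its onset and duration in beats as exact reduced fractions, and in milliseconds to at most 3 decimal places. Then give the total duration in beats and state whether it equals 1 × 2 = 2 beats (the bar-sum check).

1) 0.0ms=0b +281.25ms=3/4b
2) 281.25ms=3/4b +468.75ms=5/4b
Σ=2b of 2 (160bpm 2/4) — PASS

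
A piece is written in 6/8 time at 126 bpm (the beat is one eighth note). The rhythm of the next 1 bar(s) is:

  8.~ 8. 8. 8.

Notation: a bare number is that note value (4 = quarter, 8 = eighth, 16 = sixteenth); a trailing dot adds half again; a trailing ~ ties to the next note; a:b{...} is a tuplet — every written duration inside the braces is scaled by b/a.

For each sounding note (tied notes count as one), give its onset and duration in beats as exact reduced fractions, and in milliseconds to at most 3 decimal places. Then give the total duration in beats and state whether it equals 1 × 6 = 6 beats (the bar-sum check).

1) 0.0ms=0b +1428.571ms=3b
2) 1428.571ms=3b +714.286ms=3/2b
3) 2142.857ms=9/2b +714.286ms=3/2b
Σ=6b of 6 (126bpm 6/8) — PASS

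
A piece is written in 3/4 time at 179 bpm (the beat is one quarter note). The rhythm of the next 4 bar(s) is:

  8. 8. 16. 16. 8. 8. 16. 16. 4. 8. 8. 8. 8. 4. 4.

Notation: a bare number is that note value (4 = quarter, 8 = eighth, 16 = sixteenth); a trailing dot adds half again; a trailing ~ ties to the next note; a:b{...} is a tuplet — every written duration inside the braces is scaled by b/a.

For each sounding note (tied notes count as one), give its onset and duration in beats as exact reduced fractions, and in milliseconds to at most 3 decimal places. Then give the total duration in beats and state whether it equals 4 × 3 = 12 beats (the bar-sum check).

1) 0.0ms=0b +251.397ms=3/4b
2) 251.397ms=3/4b +251.397ms=3/4b
3) 502.793ms=3/2b +125.698ms=3/8b
4) 628.492ms=15/8b +125.698ms=3/8b
5) 754.19ms=9/4b +251.397ms=3/4b
6) 1005.587ms=3b +251.397ms=3/4b
7) 1256.983ms=15/4b +125.698ms=3/8b
8) 1382.682ms=33/8b +125.698ms=3/8b
9) 1508.38ms=9/2b +502.793ms=3/2b
10) 2011.173ms=6b +251.397ms=3/4b
11) 2262.57ms=27/4b +251.397ms=3/4b
12) 2513.966ms=15/2b +251.397ms=3/4b
13) 2765.363ms=33/4b +251.397ms=3/4b
14) 3016.76ms=9b +502.793ms=3/2b
15) 3519.553ms=21/2b +502.793ms=3/2b
Σ=12b of 12 (179bpm 3/4) — PASS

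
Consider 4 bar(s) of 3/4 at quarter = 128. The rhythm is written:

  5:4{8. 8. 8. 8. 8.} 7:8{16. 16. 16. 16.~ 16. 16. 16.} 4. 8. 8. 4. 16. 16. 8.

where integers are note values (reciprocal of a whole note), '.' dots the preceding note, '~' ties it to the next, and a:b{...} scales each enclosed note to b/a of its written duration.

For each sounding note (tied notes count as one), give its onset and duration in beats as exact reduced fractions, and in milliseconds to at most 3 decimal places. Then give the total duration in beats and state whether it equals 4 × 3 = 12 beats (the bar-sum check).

1) 0.0ms=0b +281.25ms=3/5b
2) 281.25ms=3/5b +281.25ms=3/5b
3) 562.5ms=6/5b +281.25ms=3/5b
4) 843.75ms=9/5b +281.25ms=3/5b
5) 1125.0ms=12/5b +281.25ms=3/5b
6) 1406.25ms=3b +200.893ms=3/7b
7) 1607.143ms=24/7b +200.893ms=3/7b
8) 1808.036ms=27/7b +200.893ms=3/7b
9) 2008.929ms=30/7b +401.786ms=6/7b
10) 2410.714ms=36/7b +200.893ms=3/7b
11) 2611.607ms=39/7b +200.893ms=3/7b
12) 2812.5ms=6b +703.125ms=3/2b
13) 3515.625ms=15/2b +351.562ms=3/4b
14) 3867.188ms=33/4b +351.562ms=3/4b
15) 4218.75ms=9b +703.125ms=3/2b
16) 4921.875ms=21/2b +175.781ms=3/8b
17) 5097.656ms=87/8b +175.781ms=3/8b
18) 5273.438ms=45/4b +351.562ms=3/4b
Σ=12b of 12 (128bpm 3/4) — PASS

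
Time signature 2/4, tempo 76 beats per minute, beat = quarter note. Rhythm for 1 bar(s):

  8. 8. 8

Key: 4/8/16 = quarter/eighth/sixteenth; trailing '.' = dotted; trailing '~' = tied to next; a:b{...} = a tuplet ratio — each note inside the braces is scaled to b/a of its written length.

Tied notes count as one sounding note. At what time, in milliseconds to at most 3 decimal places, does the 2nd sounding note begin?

note 2 onset = 3/4b = 592.105ms

1. 0.0ms @ 0 + 592.105ms (3/4)
2. 592.105ms @ 3/4 + 592.105ms (3/4)
3. 1184.211ms @ 3/2 + 394.737ms (1/2)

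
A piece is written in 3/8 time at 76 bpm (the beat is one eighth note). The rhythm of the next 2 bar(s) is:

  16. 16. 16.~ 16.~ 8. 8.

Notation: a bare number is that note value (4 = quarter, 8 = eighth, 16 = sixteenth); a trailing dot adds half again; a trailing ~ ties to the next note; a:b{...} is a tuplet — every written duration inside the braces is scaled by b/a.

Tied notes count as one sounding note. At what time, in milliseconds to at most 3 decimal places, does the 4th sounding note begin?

note 4 onset = 9/2b = 3552.632ms

1. 0.0ms @ 0 + 592.105ms (3/4)
2. 592.105ms @ 3/4 + 592.105ms (3/4)
3. 1184.211ms @ 3/2 + 2368.421ms (3)
4. 3552.632ms @ 9/2 + 1184.211ms (3/2)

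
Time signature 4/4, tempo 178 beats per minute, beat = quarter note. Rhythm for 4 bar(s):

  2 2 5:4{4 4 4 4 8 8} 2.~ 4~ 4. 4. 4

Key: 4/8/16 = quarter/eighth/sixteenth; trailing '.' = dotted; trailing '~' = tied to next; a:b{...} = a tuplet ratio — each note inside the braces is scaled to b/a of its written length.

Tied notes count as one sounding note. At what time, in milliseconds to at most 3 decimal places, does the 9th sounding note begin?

note 9 onset = 8b = 2696.629ms

1. 0.0ms @ 0 + 674.157ms (2)
2. 674.157ms @ 2 + 674.157ms (2)
3. 1348.315ms @ 4 + 269.663ms (4/5)
4. 1617.978ms @ 24/5 + 269.663ms (4/5)
5. 1887.64ms @ 28/5 + 269.663ms (4/5)
6. 2157.303ms @ 32/5 + 269.663ms (4/5)
7. 2426.966ms @ 36/5 + 134.831ms (2/5)
8. 2561.798ms @ 38/5 + 134.831ms (2/5)
9. 2696.629ms @ 8 + 1853.933ms (11/2)
10. 4550.562ms @ 27/2 + 505.618ms (3/2)
11. 5056.18ms @ 15 + 337.079ms (1)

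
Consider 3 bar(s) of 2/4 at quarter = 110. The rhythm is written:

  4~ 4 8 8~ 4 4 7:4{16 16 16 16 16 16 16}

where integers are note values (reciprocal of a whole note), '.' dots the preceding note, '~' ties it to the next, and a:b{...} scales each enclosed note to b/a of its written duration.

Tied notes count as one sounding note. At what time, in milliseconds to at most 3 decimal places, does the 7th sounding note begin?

1. 0.0ms @ 0 + 1090.909ms (2)
2. 1090.909ms @ 2 + 272.727ms (1/2)
3. 1363.636ms @ 5/2 + 818.182ms (3/2)
4. 2181.818ms @ 4 + 545.455ms (1)
5. 2727.273ms @ 5 + 77.922ms (1/7)
6. 2805.195ms @ 36/7 + 77.922ms (1/7)
7. 2883.117ms @ 37/7 + 77.922ms (1/7)
8. 2961.039ms @ 38/7 + 77.922ms (1/7)
9. 3038.961ms @ 39/7 + 77.922ms (1/7)
10. 3116.883ms @ 40/7 + 77.922ms (1/7)
11. 3194.805ms @ 41/7 + 77.922ms (1/7)

note 7 onset = 37/7b = 2883.117ms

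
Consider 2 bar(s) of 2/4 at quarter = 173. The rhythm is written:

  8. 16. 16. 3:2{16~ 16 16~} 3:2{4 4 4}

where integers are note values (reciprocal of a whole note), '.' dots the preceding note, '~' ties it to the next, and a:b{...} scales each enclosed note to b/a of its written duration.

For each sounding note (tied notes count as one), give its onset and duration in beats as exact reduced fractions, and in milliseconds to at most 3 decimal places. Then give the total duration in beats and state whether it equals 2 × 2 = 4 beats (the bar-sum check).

1) 0.0ms=0b +260.116ms=3/4b
2) 260.116ms=3/4b +130.058ms=3/8b
3) 390.173ms=9/8b +130.058ms=3/8b
4) 520.231ms=3/2b +115.607ms=1/3b
5) 635.838ms=11/6b +289.017ms=5/6b
6) 924.855ms=8/3b +231.214ms=2/3b
7) 1156.069ms=10/3b +231.214ms=2/3b
Σ=4b of 4 (173bpm 2/4) — PASS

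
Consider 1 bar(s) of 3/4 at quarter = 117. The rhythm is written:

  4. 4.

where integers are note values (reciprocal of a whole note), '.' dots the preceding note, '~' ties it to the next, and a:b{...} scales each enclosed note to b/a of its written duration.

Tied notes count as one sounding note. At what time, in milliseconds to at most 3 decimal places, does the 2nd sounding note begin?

note 2 onset = 3/2b = 769.231ms

1. 0.0ms @ 0 + 769.231ms (3/2)
2. 769.231ms @ 3/2 + 769.231ms (3/2)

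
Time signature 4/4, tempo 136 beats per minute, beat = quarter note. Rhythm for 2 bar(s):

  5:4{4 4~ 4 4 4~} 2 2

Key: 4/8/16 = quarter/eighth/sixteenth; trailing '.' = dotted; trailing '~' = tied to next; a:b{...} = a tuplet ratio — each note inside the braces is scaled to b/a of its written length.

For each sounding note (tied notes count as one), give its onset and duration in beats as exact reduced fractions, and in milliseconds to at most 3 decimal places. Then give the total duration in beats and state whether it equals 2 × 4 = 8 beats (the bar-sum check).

1) 0.0ms=0b +352.941ms=4/5b
2) 352.941ms=4/5b +705.882ms=8/5b
3) 1058.824ms=12/5b +352.941ms=4/5b
4) 1411.765ms=16/5b +1235.294ms=14/5b
5) 2647.059ms=6b +882.353ms=2b
Σ=8b of 8 (136bpm 4/4) — PASS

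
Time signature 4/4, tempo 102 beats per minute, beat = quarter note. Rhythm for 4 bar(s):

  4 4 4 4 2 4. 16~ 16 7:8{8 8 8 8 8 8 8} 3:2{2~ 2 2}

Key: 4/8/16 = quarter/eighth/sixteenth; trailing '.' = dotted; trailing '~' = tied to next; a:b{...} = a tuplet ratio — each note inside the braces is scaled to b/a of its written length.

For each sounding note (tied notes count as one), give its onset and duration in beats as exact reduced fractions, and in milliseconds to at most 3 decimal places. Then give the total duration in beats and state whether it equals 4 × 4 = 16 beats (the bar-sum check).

1) 0.0ms=0b +588.235ms=1b
2) 588.235ms=1b +588.235ms=1b
3) 1176.471ms=2b +588.235ms=1b
4) 1764.706ms=3b +588.235ms=1b
5) 2352.941ms=4b +1176.471ms=2b
6) 3529.412ms=6b +882.353ms=3/2b
7) 4411.765ms=15/2b +294.118ms=1/2b
8) 4705.882ms=8b +336.134ms=4/7b
9) 5042.017ms=60/7b +336.134ms=4/7b
10) 5378.151ms=64/7b +336.134ms=4/7b
11) 5714.286ms=68/7b +336.134ms=4/7b
12) 6050.42ms=72/7b +336.134ms=4/7b
13) 6386.555ms=76/7b +336.134ms=4/7b
14) 6722.689ms=80/7b +336.134ms=4/7b
15) 7058.824ms=12b +1568.627ms=8/3b
16) 8627.451ms=44/3b +784.314ms=4/3b
Σ=16b of 16 (102bpm 4/4) — PASS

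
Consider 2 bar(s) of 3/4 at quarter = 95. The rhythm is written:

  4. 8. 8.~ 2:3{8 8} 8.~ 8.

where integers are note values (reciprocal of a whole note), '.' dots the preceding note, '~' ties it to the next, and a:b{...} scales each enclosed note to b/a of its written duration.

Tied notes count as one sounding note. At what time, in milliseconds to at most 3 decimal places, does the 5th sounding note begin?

1. 0.0ms @ 0 + 947.368ms (3/2)
2. 947.368ms @ 3/2 + 473.684ms (3/4)
3. 1421.053ms @ 9/4 + 947.368ms (3/2)
4. 2368.421ms @ 15/4 + 473.684ms (3/4)
5. 2842.105ms @ 9/2 + 947.368ms (3/2)

note 5 onset = 9/2b = 2842.105ms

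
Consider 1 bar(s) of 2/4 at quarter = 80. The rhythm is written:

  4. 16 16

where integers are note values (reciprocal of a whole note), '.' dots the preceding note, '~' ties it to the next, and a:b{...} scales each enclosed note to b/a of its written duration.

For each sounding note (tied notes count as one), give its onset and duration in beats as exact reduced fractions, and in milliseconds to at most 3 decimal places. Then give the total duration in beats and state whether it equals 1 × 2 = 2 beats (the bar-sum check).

1) 0.0ms=0b +1125.0ms=3/2b
2) 1125.0ms=3/2b +187.5ms=1/4b
3) 1312.5ms=7/4b +187.5ms=1/4b
Σ=2b of 2 (80bpm 2/4) — PASS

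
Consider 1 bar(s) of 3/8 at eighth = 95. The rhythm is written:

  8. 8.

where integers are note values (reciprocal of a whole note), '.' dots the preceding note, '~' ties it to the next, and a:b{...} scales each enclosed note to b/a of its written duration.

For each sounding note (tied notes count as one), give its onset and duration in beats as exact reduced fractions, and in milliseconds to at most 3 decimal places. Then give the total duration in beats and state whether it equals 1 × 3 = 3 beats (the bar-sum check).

1) 0.0ms=0b +947.368ms=3/2b
2) 947.368ms=3/2b +947.368ms=3/2b
Σ=3b of 3 (95bpm 3/8) — PASS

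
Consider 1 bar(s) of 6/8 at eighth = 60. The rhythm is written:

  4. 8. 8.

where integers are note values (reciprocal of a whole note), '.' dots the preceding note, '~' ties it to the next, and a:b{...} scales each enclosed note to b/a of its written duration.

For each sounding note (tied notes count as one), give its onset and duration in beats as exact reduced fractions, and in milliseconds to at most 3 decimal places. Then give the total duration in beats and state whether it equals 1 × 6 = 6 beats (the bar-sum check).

1) 0.0ms=0b +3000.0ms=3b
2) 3000.0ms=3b +1500.0ms=3/2b
3) 4500.0ms=9/2b +1500.0ms=3/2b
Σ=6b of 6 (60bpm 6/8) — PASS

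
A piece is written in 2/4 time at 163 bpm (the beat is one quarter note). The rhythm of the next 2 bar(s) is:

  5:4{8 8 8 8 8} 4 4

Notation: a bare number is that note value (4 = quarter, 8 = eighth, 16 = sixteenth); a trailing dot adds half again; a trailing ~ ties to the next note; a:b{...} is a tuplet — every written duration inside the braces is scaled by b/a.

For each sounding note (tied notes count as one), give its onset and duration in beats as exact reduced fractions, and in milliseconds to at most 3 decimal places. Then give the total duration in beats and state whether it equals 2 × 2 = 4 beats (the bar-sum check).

1) 0.0ms=0b +147.239ms=2/5b
2) 147.239ms=2/5b +147.239ms=2/5b
3) 294.479ms=4/5b +147.239ms=2/5b
4) 441.718ms=6/5b +147.239ms=2/5b
5) 588.957ms=8/5b +147.239ms=2/5b
6) 736.196ms=2b +368.098ms=1b
7) 1104.294ms=3b +368.098ms=1b
Σ=4b of 4 (163bpm 2/4) — PASS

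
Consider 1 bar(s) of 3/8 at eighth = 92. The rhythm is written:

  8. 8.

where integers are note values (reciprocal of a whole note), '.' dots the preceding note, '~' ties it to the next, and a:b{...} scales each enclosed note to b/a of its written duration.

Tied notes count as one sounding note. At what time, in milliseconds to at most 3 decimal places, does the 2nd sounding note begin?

note 2 onset = 3/2b = 978.261ms

1. 0.0ms @ 0 + 978.261ms (3/2)
2. 978.261ms @ 3/2 + 978.261ms (3/2)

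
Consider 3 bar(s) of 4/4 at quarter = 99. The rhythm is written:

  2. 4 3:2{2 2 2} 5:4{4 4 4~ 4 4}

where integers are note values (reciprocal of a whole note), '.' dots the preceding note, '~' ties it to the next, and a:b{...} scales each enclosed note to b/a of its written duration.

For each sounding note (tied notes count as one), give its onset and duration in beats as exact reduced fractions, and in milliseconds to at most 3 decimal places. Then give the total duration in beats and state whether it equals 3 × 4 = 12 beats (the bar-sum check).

1) 0.0ms=0b +1818.182ms=3b
2) 1818.182ms=3b +606.061ms=1b
3) 2424.242ms=4b +808.081ms=4/3b
4) 3232.323ms=16/3b +808.081ms=4/3b
5) 4040.404ms=20/3b +808.081ms=4/3b
6) 4848.485ms=8b +484.848ms=4/5b
7) 5333.333ms=44/5b +484.848ms=4/5b
8) 5818.182ms=48/5b +969.697ms=8/5b
9) 6787.879ms=56/5b +484.848ms=4/5b
Σ=12b of 12 (99bpm 4/4) — PASS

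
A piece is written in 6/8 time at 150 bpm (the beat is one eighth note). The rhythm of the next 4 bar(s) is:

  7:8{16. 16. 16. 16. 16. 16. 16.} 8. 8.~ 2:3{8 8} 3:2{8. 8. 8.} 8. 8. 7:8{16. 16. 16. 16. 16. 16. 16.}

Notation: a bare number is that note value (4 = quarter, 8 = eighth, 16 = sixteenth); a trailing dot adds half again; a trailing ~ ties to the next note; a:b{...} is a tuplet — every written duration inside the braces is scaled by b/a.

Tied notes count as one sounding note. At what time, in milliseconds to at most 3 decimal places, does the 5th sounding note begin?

note 5 onset = 24/7b = 1371.429ms

1. 0.0ms @ 0 + 342.857ms (6/7)
2. 342.857ms @ 6/7 + 342.857ms (6/7)
3. 685.714ms @ 12/7 + 342.857ms (6/7)
4. 1028.571ms @ 18/7 + 342.857ms (6/7)
5. 1371.429ms @ 24/7 + 342.857ms (6/7)
6. 1714.286ms @ 30/7 + 342.857ms (6/7)
7. 2057.143ms @ 36/7 + 342.857ms (6/7)
8. 2400.0ms @ 6 + 600.0ms (3/2)
9. 3000.0ms @ 15/2 + 1200.0ms (3)
10. 4200.0ms @ 21/2 + 600.0ms (3/2)
11. 4800.0ms @ 12 + 400.0ms (1)
12. 5200.0ms @ 13 + 400.0ms (1)
13. 5600.0ms @ 14 + 400.0ms (1)
14. 6000.0ms @ 15 + 600.0ms (3/2)
15. 6600.0ms @ 33/2 + 600.0ms (3/2)
16. 7200.0ms @ 18 + 342.857ms (6/7)
17. 7542.857ms @ 132/7 + 342.857ms (6/7)
18. 7885.714ms @ 138/7 + 342.857ms (6/7)
19. 8228.571ms @ 144/7 + 342.857ms (6/7)
20. 8571.429ms @ 150/7 + 342.857ms (6/7)
21. 8914.286ms @ 156/7 + 342.857ms (6/7)
22. 9257.143ms @ 162/7 + 342.857ms (6/7)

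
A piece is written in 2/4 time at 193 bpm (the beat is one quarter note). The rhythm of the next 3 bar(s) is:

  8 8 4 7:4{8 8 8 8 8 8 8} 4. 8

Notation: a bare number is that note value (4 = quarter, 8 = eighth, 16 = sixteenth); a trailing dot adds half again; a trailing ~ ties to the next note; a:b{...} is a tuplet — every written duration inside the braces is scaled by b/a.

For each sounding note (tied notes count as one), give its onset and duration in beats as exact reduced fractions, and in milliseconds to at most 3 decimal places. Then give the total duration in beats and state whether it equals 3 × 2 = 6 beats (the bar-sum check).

1) 0.0ms=0b +155.44ms=1/2b
2) 155.44ms=1/2b +155.44ms=1/2b
3) 310.881ms=1b +310.881ms=1b
4) 621.762ms=2b +88.823ms=2/7b
5) 710.585ms=16/7b +88.823ms=2/7b
6) 799.408ms=18/7b +88.823ms=2/7b
7) 888.231ms=20/7b +88.823ms=2/7b
8) 977.054ms=22/7b +88.823ms=2/7b
9) 1065.877ms=24/7b +88.823ms=2/7b
10) 1154.7ms=26/7b +88.823ms=2/7b
11) 1243.523ms=4b +466.321ms=3/2b
12) 1709.845ms=11/2b +155.44ms=1/2b
Σ=6b of 6 (193bpm 2/4) — PASS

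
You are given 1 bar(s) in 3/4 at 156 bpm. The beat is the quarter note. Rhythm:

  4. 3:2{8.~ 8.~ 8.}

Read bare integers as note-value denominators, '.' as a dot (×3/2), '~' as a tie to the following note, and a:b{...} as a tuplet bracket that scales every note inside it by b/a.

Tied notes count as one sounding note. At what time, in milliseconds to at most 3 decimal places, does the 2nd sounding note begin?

1. 0.0ms @ 0 + 576.923ms (3/2)
2. 576.923ms @ 3/2 + 576.923ms (3/2)

note 2 onset = 3/2b = 576.923ms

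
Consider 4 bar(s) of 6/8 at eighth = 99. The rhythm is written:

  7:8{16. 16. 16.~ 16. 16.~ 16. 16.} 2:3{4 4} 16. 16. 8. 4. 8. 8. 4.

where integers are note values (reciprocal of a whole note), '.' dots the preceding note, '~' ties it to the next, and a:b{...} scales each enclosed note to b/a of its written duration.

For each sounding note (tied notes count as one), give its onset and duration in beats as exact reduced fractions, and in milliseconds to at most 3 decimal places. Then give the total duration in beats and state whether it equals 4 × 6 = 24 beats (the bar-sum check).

1) 0.0ms=0b +519.481ms=6/7b
2) 519.481ms=6/7b +519.481ms=6/7b
3) 1038.961ms=12/7b +1038.961ms=12/7b
4) 2077.922ms=24/7b +1038.961ms=12/7b
5) 3116.883ms=36/7b +519.481ms=6/7b
6) 3636.364ms=6b +1818.182ms=3b
7) 5454.545ms=9b +1818.182ms=3b
8) 7272.727ms=12b +454.545ms=3/4b
9) 7727.273ms=51/4b +454.545ms=3/4b
10) 8181.818ms=27/2b +909.091ms=3/2b
11) 9090.909ms=15b +1818.182ms=3b
12) 10909.091ms=18b +909.091ms=3/2b
13) 11818.182ms=39/2b +909.091ms=3/2b
14) 12727.273ms=21b +1818.182ms=3b
Σ=24b of 24 (99bpm 6/8) — PASS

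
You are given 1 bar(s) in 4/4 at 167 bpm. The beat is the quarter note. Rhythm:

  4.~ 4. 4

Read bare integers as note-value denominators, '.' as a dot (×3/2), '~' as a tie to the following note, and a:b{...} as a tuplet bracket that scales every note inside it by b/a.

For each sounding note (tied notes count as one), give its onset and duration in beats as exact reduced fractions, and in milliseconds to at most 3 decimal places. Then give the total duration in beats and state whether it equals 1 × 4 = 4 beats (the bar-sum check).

1) 0.0ms=0b +1077.844ms=3b
2) 1077.844ms=3b +359.281ms=1b
Σ=4b of 4 (167bpm 4/4) — PASS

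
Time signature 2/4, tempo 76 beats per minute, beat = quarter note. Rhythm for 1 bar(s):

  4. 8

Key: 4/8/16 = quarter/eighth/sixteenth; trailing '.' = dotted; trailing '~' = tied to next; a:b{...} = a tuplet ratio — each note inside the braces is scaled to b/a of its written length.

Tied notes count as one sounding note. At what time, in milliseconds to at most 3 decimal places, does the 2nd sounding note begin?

note 2 onset = 3/2b = 1184.211ms

1. 0.0ms @ 0 + 1184.211ms (3/2)
2. 1184.211ms @ 3/2 + 394.737ms (1/2)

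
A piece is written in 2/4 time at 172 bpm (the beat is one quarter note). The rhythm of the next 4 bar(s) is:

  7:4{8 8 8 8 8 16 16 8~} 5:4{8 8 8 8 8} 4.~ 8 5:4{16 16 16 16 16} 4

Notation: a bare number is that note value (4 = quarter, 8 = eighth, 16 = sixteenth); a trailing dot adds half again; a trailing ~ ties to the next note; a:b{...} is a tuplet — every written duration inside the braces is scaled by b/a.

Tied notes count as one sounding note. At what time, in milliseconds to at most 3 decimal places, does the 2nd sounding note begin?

1. 0.0ms @ 0 + 99.668ms (2/7)
2. 99.668ms @ 2/7 + 99.668ms (2/7)
3. 199.336ms @ 4/7 + 99.668ms (2/7)
4. 299.003ms @ 6/7 + 99.668ms (2/7)
5. 398.671ms @ 8/7 + 99.668ms (2/7)
6. 498.339ms @ 10/7 + 49.834ms (1/7)
7. 548.173ms @ 11/7 + 49.834ms (1/7)
8. 598.007ms @ 12/7 + 239.203ms (24/35)
9. 837.209ms @ 12/5 + 139.535ms (2/5)
10. 976.744ms @ 14/5 + 139.535ms (2/5)
11. 1116.279ms @ 16/5 + 139.535ms (2/5)
12. 1255.814ms @ 18/5 + 139.535ms (2/5)
13. 1395.349ms @ 4 + 697.674ms (2)
14. 2093.023ms @ 6 + 69.767ms (1/5)
15. 2162.791ms @ 31/5 + 69.767ms (1/5)
16. 2232.558ms @ 32/5 + 69.767ms (1/5)
17. 2302.326ms @ 33/5 + 69.767ms (1/5)
18. 2372.093ms @ 34/5 + 69.767ms (1/5)
19. 2441.86ms @ 7 + 348.837ms (1)

note 2 onset = 2/7b = 99.668ms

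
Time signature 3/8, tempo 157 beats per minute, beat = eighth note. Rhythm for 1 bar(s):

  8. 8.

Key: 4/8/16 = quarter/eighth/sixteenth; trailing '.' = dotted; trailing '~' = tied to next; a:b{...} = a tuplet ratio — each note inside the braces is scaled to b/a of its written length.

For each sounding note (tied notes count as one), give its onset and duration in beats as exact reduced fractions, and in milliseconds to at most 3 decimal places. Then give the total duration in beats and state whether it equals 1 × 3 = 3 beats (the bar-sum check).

1) 0.0ms=0b +573.248ms=3/2b
2) 573.248ms=3/2b +573.248ms=3/2b
Σ=3b of 3 (157bpm 3/8) — PASS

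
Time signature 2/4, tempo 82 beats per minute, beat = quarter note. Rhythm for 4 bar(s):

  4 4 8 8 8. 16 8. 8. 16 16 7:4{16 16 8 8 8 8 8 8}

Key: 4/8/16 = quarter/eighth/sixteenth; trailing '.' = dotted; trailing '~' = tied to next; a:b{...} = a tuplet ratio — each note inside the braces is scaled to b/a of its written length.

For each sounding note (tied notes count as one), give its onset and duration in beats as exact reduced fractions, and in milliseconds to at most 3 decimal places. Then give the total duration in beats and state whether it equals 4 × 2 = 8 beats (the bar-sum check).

1) 0.0ms=0b +731.707ms=1b
2) 731.707ms=1b +731.707ms=1b
3) 1463.415ms=2b +365.854ms=1/2b
4) 1829.268ms=5/2b +365.854ms=1/2b
5) 2195.122ms=3b +548.78ms=3/4b
6) 2743.902ms=15/4b +182.927ms=1/4b
7) 2926.829ms=4b +548.78ms=3/4b
8) 3475.61ms=19/4b +548.78ms=3/4b
9) 4024.39ms=11/2b +182.927ms=1/4b
10) 4207.317ms=23/4b +182.927ms=1/4b
11) 4390.244ms=6b +104.53ms=1/7b
12) 4494.774ms=43/7b +104.53ms=1/7b
13) 4599.303ms=44/7b +209.059ms=2/7b
14) 4808.362ms=46/7b +209.059ms=2/7b
15) 5017.422ms=48/7b +209.059ms=2/7b
16) 5226.481ms=50/7b +209.059ms=2/7b
17) 5435.54ms=52/7b +209.059ms=2/7b
18) 5644.599ms=54/7b +209.059ms=2/7b
Σ=8b of 8 (82bpm 2/4) — PASS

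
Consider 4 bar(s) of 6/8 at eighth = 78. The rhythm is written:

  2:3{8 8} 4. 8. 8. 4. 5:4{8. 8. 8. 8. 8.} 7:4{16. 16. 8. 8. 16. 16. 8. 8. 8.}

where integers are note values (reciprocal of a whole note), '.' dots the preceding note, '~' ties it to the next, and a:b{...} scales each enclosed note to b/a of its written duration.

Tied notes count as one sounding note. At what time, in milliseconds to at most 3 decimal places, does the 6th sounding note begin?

note 6 onset = 9b = 6923.077ms

1. 0.0ms @ 0 + 1153.846ms (3/2)
2. 1153.846ms @ 3/2 + 1153.846ms (3/2)
3. 2307.692ms @ 3 + 2307.692ms (3)
4. 4615.385ms @ 6 + 1153.846ms (3/2)
5. 5769.231ms @ 15/2 + 1153.846ms (3/2)
6. 6923.077ms @ 9 + 2307.692ms (3)
7. 9230.769ms @ 12 + 923.077ms (6/5)
8. 10153.846ms @ 66/5 + 923.077ms (6/5)
9. 11076.923ms @ 72/5 + 923.077ms (6/5)
10. 12000.0ms @ 78/5 + 923.077ms (6/5)
11. 12923.077ms @ 84/5 + 923.077ms (6/5)
12. 13846.154ms @ 18 + 329.67ms (3/7)
13. 14175.824ms @ 129/7 + 329.67ms (3/7)
14. 14505.495ms @ 132/7 + 659.341ms (6/7)
15. 15164.835ms @ 138/7 + 659.341ms (6/7)
16. 15824.176ms @ 144/7 + 329.67ms (3/7)
17. 16153.846ms @ 21 + 329.67ms (3/7)
18. 16483.516ms @ 150/7 + 659.341ms (6/7)
19. 17142.857ms @ 156/7 + 659.341ms (6/7)
20. 17802.198ms @ 162/7 + 659.341ms (6/7)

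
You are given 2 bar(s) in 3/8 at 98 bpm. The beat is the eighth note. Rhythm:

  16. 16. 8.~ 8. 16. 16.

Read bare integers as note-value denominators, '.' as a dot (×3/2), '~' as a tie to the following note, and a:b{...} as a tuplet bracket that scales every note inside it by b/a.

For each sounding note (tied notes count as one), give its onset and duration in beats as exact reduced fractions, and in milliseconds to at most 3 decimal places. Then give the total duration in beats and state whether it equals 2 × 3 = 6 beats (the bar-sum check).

1) 0.0ms=0b +459.184ms=3/4b
2) 459.184ms=3/4b +459.184ms=3/4b
3) 918.367ms=3/2b +1836.735ms=3b
4) 2755.102ms=9/2b +459.184ms=3/4b
5) 3214.286ms=21/4b +459.184ms=3/4b
Σ=6b of 6 (98bpm 3/8) — PASS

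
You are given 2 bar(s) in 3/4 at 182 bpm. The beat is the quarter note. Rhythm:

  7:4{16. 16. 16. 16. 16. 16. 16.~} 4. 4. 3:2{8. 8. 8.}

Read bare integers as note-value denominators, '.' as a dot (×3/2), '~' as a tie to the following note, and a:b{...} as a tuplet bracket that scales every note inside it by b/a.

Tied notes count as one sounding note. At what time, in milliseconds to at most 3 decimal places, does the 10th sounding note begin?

1. 0.0ms @ 0 + 70.644ms (3/14)
2. 70.644ms @ 3/14 + 70.644ms (3/14)
3. 141.287ms @ 3/7 + 70.644ms (3/14)
4. 211.931ms @ 9/14 + 70.644ms (3/14)
5. 282.575ms @ 6/7 + 70.644ms (3/14)
6. 353.218ms @ 15/14 + 70.644ms (3/14)
7. 423.862ms @ 9/7 + 565.149ms (12/7)
8. 989.011ms @ 3 + 494.505ms (3/2)
9. 1483.516ms @ 9/2 + 164.835ms (1/2)
10. 1648.352ms @ 5 + 164.835ms (1/2)
11. 1813.187ms @ 11/2 + 164.835ms (1/2)

note 10 onset = 5b = 1648.352ms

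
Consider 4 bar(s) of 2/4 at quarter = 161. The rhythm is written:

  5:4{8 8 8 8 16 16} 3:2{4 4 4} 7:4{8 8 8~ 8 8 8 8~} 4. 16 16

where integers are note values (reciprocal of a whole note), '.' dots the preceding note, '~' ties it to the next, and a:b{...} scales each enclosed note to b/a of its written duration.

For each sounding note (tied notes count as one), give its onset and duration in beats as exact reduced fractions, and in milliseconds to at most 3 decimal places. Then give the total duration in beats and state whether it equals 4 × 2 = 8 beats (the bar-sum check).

1) 0.0ms=0b +149.068ms=2/5b
2) 149.068ms=2/5b +149.068ms=2/5b
3) 298.137ms=4/5b +149.068ms=2/5b
4) 447.205ms=6/5b +149.068ms=2/5b
5) 596.273ms=8/5b +74.534ms=1/5b
6) 670.807ms=9/5b +74.534ms=1/5b
7) 745.342ms=2b +248.447ms=2/3b
8) 993.789ms=8/3b +248.447ms=2/3b
9) 1242.236ms=10/3b +248.447ms=2/3b
10) 1490.683ms=4b +106.477ms=2/7b
11) 1597.161ms=30/7b +106.477ms=2/7b
12) 1703.638ms=32/7b +212.955ms=4/7b
13) 1916.593ms=36/7b +106.477ms=2/7b
14) 2023.07ms=38/7b +106.477ms=2/7b
15) 2129.547ms=40/7b +665.484ms=25/14b
16) 2795.031ms=15/2b +93.168ms=1/4b
17) 2888.199ms=31/4b +93.168ms=1/4b
Σ=8b of 8 (161bpm 2/4) — PASS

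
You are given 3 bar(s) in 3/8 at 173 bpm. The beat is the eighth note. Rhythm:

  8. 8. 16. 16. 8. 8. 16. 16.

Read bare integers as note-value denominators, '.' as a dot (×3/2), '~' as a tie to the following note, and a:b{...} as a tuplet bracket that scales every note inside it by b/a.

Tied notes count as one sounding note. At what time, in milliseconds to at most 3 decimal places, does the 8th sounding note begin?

1. 0.0ms @ 0 + 520.231ms (3/2)
2. 520.231ms @ 3/2 + 520.231ms (3/2)
3. 1040.462ms @ 3 + 260.116ms (3/4)
4. 1300.578ms @ 15/4 + 260.116ms (3/4)
5. 1560.694ms @ 9/2 + 520.231ms (3/2)
6. 2080.925ms @ 6 + 520.231ms (3/2)
7. 2601.156ms @ 15/2 + 260.116ms (3/4)
8. 2861.272ms @ 33/4 + 260.116ms (3/4)

note 8 onset = 33/4b = 2861.272ms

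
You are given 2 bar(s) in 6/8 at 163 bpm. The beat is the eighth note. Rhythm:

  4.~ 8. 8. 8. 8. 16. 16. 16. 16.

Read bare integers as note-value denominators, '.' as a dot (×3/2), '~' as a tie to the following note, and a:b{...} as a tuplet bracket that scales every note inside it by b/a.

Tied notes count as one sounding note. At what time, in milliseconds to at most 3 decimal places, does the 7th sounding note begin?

1. 0.0ms @ 0 + 1656.442ms (9/2)
2. 1656.442ms @ 9/2 + 552.147ms (3/2)
3. 2208.589ms @ 6 + 552.147ms (3/2)
4. 2760.736ms @ 15/2 + 552.147ms (3/2)
5. 3312.883ms @ 9 + 276.074ms (3/4)
6. 3588.957ms @ 39/4 + 276.074ms (3/4)
7. 3865.031ms @ 21/2 + 276.074ms (3/4)
8. 4141.104ms @ 45/4 + 276.074ms (3/4)

note 7 onset = 21/2b = 3865.031ms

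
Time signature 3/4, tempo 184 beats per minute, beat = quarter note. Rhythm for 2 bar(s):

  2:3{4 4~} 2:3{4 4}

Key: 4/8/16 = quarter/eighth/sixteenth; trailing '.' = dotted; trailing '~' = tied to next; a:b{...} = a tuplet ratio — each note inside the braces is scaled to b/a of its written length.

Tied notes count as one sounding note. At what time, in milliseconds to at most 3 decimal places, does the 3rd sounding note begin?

1. 0.0ms @ 0 + 489.13ms (3/2)
2. 489.13ms @ 3/2 + 978.261ms (3)
3. 1467.391ms @ 9/2 + 489.13ms (3/2)

note 3 onset = 9/2b = 1467.391ms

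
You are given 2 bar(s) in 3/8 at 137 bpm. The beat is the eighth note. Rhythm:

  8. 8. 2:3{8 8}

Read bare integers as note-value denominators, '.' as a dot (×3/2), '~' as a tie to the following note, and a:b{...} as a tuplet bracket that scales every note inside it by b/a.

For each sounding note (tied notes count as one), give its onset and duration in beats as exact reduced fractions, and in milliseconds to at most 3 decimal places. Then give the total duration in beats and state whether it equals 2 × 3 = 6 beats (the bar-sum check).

1) 0.0ms=0b +656.934ms=3/2b
2) 656.934ms=3/2b +656.934ms=3/2b
3) 1313.869ms=3b +656.934ms=3/2b
4) 1970.803ms=9/2b +656.934ms=3/2b
Σ=6b of 6 (137bpm 3/8) — PASS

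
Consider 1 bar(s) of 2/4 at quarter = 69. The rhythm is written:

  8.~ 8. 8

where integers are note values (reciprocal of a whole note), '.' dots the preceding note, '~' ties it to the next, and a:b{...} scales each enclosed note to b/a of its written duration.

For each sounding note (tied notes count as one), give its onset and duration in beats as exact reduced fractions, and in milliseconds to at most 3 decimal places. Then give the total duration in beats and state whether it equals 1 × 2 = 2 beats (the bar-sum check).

1) 0.0ms=0b +1304.348ms=3/2b
2) 1304.348ms=3/2b +434.783ms=1/2b
Σ=2b of 2 (69bpm 2/4) — PASS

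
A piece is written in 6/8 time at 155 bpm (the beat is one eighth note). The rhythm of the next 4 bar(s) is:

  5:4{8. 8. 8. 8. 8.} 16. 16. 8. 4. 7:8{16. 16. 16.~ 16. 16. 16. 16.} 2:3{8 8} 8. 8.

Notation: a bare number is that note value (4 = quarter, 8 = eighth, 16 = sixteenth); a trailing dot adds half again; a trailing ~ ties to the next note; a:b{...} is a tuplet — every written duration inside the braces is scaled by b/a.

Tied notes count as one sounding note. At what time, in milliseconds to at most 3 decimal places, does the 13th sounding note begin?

1. 0.0ms @ 0 + 464.516ms (6/5)
2. 464.516ms @ 6/5 + 464.516ms (6/5)
3. 929.032ms @ 12/5 + 464.516ms (6/5)
4. 1393.548ms @ 18/5 + 464.516ms (6/5)
5. 1858.065ms @ 24/5 + 464.516ms (6/5)
6. 2322.581ms @ 6 + 290.323ms (3/4)
7. 2612.903ms @ 27/4 + 290.323ms (3/4)
8. 2903.226ms @ 15/2 + 580.645ms (3/2)
9. 3483.871ms @ 9 + 1161.29ms (3)
10. 4645.161ms @ 12 + 331.797ms (6/7)
11. 4976.959ms @ 90/7 + 331.797ms (6/7)
12. 5308.756ms @ 96/7 + 663.594ms (12/7)
13. 5972.35ms @ 108/7 + 331.797ms (6/7)
14. 6304.147ms @ 114/7 + 331.797ms (6/7)
15. 6635.945ms @ 120/7 + 331.797ms (6/7)
16. 6967.742ms @ 18 + 580.645ms (3/2)
17. 7548.387ms @ 39/2 + 580.645ms (3/2)
18. 8129.032ms @ 21 + 580.645ms (3/2)
19. 8709.677ms @ 45/2 + 580.645ms (3/2)

note 13 onset = 108/7b = 5972.35ms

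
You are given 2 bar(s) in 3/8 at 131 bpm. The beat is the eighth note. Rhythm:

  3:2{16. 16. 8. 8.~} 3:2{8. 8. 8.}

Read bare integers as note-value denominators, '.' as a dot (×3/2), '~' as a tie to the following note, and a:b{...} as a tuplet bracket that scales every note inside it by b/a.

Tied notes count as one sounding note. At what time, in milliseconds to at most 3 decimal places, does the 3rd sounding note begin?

note 3 onset = 1b = 458.015ms

1. 0.0ms @ 0 + 229.008ms (1/2)
2. 229.008ms @ 1/2 + 229.008ms (1/2)
3. 458.015ms @ 1 + 458.015ms (1)
4. 916.031ms @ 2 + 916.031ms (2)
5. 1832.061ms @ 4 + 458.015ms (1)
6. 2290.076ms @ 5 + 458.015ms (1)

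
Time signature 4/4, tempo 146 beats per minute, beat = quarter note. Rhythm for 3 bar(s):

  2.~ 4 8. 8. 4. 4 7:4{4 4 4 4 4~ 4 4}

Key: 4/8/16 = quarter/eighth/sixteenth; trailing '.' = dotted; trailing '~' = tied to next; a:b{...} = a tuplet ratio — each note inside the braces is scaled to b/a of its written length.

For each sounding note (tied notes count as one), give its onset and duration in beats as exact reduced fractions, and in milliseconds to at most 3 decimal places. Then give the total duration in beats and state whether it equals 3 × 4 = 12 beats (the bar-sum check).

1) 0.0ms=0b +1643.836ms=4b
2) 1643.836ms=4b +308.219ms=3/4b
3) 1952.055ms=19/4b +308.219ms=3/4b
4) 2260.274ms=11/2b +616.438ms=3/2b
5) 2876.712ms=7b +410.959ms=1b
6) 3287.671ms=8b +234.834ms=4/7b
7) 3522.505ms=60/7b +234.834ms=4/7b
8) 3757.339ms=64/7b +234.834ms=4/7b
9) 3992.172ms=68/7b +234.834ms=4/7b
10) 4227.006ms=72/7b +469.667ms=8/7b
11) 4696.673ms=80/7b +234.834ms=4/7b
Σ=12b of 12 (146bpm 4/4) — PASS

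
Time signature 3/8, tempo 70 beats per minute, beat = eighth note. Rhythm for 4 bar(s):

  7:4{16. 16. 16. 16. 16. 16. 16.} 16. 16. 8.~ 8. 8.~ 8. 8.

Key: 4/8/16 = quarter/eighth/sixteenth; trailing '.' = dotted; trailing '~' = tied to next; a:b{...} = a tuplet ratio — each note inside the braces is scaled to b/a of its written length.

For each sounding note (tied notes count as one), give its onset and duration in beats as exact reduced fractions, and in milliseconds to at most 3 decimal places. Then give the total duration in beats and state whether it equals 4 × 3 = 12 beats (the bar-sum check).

1) 0.0ms=0b +367.347ms=3/7b
2) 367.347ms=3/7b +367.347ms=3/7b
3) 734.694ms=6/7b +367.347ms=3/7b
4) 1102.041ms=9/7b +367.347ms=3/7b
5) 1469.388ms=12/7b +367.347ms=3/7b
6) 1836.735ms=15/7b +367.347ms=3/7b
7) 2204.082ms=18/7b +367.347ms=3/7b
8) 2571.429ms=3b +642.857ms=3/4b
9) 3214.286ms=15/4b +642.857ms=3/4b
10) 3857.143ms=9/2b +2571.429ms=3b
11) 6428.571ms=15/2b +2571.429ms=3b
12) 9000.0ms=21/2b +1285.714ms=3/2b
Σ=12b of 12 (70bpm 3/8) — PASS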